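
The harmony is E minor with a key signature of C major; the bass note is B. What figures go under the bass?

B is the fifth of E minor, so the chord is in second inversion.
A triad in second inversion is figured 6/4, conventionally abbreviated 6/4.

6/4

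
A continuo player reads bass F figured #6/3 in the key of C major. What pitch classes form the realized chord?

A third above F in this key is A.
A sixth above F in this key is D, raised to D# by the sharp.

F, A, D#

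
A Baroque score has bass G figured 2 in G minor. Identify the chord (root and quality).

The figures 2 indicate a seventh chord in third inversion.
In third inversion the root lies a second above the bass: a second above G in G minor is A.
The chord tones are G, A, C, Eb, giving A half-diminished seventh.

A half-diminished seventh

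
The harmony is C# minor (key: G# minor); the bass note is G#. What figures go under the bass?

6/4

G# is the fifth of C# minor, so the chord is in second inversion.
A triad in second inversion is figured 6/4, conventionally abbreviated 6/4.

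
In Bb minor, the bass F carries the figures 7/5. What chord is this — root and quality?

F minor seventh

The figures 7/5 indicate a seventh chord in root position.
In root position the bass is the root, so the root is F.
The chord tones are F, Ab, C, Eb, giving F minor seventh.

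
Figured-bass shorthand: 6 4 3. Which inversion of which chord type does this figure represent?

Intervals of 6/4/3 above the bass form a seventh chord; the bass is the fifth, so this is second inversion.

seventh chord, second inversion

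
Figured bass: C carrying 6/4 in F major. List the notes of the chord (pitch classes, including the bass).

A fourth above C in this key is F.
A sixth above C in this key is A.
Together with the bass C, this spells F major in second inversion.

C, F, A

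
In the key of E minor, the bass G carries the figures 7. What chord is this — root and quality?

G major seventh

The figures 7 indicate a seventh chord in root position.
In root position the bass is the root, so the root is G.
The chord tones are G, B, D, F#, giving G major seventh.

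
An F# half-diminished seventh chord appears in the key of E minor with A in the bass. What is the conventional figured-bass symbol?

6/5

A is the third of F# half-diminished seventh, so the chord is in first inversion.
A seventh chord in first inversion is figured 6/5/3, conventionally abbreviated 6/5.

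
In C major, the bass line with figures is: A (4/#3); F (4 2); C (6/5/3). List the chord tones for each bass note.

A, C#, D, F | F, G, B, D | C, E, G, A

A (6/4/#3): A, C#, D, F.
F (6/4/2): F, G, B, D.
C (6/5/3): C, E, G, A.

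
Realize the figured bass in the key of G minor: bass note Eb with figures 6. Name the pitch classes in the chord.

Eb, G, C

The written figures 6 are shorthand for 6/3: the 3 is implied.
A third above Eb in this key is G.
A sixth above Eb in this key is C.
Together with the bass Eb, this spells C minor in first inversion.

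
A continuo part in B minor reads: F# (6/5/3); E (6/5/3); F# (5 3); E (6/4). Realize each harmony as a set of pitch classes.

F#, A, C#, D | E, G, B, C# | F#, A, C# | E, A, C#

F# (6/5/3): F#, A, C#, D.
E (6/5/3): E, G, B, C#.
F# (5/3): F#, A, C#.
E (6/4): E, A, C#.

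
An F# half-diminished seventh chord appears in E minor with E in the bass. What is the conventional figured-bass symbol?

4/2

E is the seventh of F# half-diminished seventh, so the chord is in third inversion.
A seventh chord in third inversion is figured 6/4/2, conventionally abbreviated 4/2.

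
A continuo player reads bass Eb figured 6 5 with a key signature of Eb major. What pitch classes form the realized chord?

Eb, G, Bb, C

The written figures 6 5 are shorthand for 6/5/3: the 3 is implied.
A third above Eb in this key is G.
A fifth above Eb in this key is Bb.
A sixth above Eb in this key is C.
Together with the bass Eb, this spells C minor seventh in first inversion.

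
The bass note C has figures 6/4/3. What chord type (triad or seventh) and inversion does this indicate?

seventh chord, second inversion

Intervals of 6/4/3 above the bass form a seventh chord; the bass is the fifth, so this is second inversion.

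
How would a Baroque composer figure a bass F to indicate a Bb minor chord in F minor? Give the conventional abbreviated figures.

F is the fifth of Bb minor, so the chord is in second inversion.
A triad in second inversion is figured 6/4, conventionally abbreviated 6/4.

6/4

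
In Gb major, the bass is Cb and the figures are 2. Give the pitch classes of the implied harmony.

Cb, Db, F, Ab

The written figures 2 are shorthand for 6/4/2: the 6/4 are implied.
A second above Cb in this key is Db.
A fourth above Cb in this key is F.
A sixth above Cb in this key is Ab.
Together with the bass Cb, this spells Db dominant seventh in third inversion.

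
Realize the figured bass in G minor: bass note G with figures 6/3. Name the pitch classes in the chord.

G, Bb, Eb

A third above G in this key is Bb.
A sixth above G in this key is Eb.
Together with the bass G, this spells Eb major in first inversion.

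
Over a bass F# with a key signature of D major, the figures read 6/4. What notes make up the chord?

A fourth above F# in this key is B.
A sixth above F# in this key is D.
Together with the bass F#, this spells B minor in second inversion.

F#, B, D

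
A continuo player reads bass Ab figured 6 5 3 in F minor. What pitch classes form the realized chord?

A third above Ab in this key is C.
A fifth above Ab in this key is Eb.
A sixth above Ab in this key is F.
Together with the bass Ab, this spells F minor seventh in first inversion.

Ab, C, Eb, F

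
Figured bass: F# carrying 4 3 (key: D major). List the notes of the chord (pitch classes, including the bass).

The written figures 4 3 are shorthand for 6/4/3: the 6 is implied.
A third above F# in this key is A.
A fourth above F# in this key is B.
A sixth above F# in this key is D.
Together with the bass F#, this spells B minor seventh in second inversion.

F#, A, B, D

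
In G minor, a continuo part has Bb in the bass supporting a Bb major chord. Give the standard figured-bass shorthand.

no figures

Bb is the root of Bb major, so the chord is in root position.
A triad in root position is figured 5/3, conventionally abbreviated (no figures — root-position triad).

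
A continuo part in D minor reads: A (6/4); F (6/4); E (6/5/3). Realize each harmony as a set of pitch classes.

A, D, F | F, Bb, D | E, G, Bb, C

A (6/4): A, D, F.
F (6/4): F, Bb, D.
E (6/5/3): E, G, Bb, C.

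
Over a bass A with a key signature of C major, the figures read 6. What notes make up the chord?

The written figures 6 are shorthand for 6/3: the 3 is implied.
A third above A in this key is C.
A sixth above A in this key is F.
Together with the bass A, this spells F major in first inversion.

A, C, F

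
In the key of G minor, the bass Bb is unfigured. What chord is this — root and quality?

An unfigured bass indicates a triad in root position.
In root position the bass is the root, so the root is Bb.
The chord tones are Bb, D, F, giving Bb major.

Bb major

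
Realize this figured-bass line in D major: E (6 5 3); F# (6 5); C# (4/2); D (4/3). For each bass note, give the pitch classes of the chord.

E (6/5/3): E, G, B, C#.
F# (6/5/3): F#, A, C#, D.
C# (6/4/2): C#, D, F#, A.
D (6/4/3): D, F#, G, B.

E, G, B, C# | F#, A, C#, D | C#, D, F#, A | D, F#, G, B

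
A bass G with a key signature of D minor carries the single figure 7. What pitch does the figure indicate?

F

Counting 6 letter steps above G lands on F; in D minor, that letter is F.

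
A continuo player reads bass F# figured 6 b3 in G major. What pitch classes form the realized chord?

A third above F# in this key is A, lowered to Ab by the flat.
A sixth above F# in this key is D.

F#, Ab, D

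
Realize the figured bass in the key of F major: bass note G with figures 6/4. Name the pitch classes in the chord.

G, C, E

A fourth above G in this key is C.
A sixth above G in this key is E.
Together with the bass G, this spells C major in second inversion.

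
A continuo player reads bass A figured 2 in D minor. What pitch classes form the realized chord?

The written figures 2 are shorthand for 6/4/2: the 6/4 are implied.
A second above A in this key is Bb.
A fourth above A in this key is D.
A sixth above A in this key is F.
Together with the bass A, this spells Bb major seventh in third inversion.

A, Bb, D, F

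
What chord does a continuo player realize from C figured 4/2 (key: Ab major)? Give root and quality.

The figures 4/2 indicate a seventh chord in third inversion.
In third inversion the root lies a second above the bass: a second above C in Ab major is Db.
The chord tones are C, Db, F, Ab, giving Db major seventh.

Db major seventh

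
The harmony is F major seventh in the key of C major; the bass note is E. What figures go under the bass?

E is the seventh of F major seventh, so the chord is in third inversion.
A seventh chord in third inversion is figured 6/4/2, conventionally abbreviated 4/2.

4/2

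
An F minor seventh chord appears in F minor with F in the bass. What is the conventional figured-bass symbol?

F is the root of F minor seventh, so the chord is in root position.
A seventh chord in root position is figured 7/5/3, conventionally abbreviated 7.

7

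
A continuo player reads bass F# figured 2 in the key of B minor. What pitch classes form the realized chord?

The written figures 2 are shorthand for 6/4/2: the 6/4 are implied.
A second above F# in this key is G.
A fourth above F# in this key is B.
A sixth above F# in this key is D.
Together with the bass F#, this spells G major seventh in third inversion.

F#, G, B, D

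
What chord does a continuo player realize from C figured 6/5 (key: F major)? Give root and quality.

A minor seventh

The figures 6/5 indicate a seventh chord in first inversion.
In first inversion the root lies a sixth above the bass: a sixth above C in F major is A.
The chord tones are C, E, G, A, giving A minor seventh.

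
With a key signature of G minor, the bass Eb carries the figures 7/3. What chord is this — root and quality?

Eb major seventh

The figures 7/3 indicate a seventh chord in root position.
In root position the bass is the root, so the root is Eb.
The chord tones are Eb, G, Bb, D, giving Eb major seventh.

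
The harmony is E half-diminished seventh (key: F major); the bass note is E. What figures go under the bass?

7

E is the root of E half-diminished seventh, so the chord is in root position.
A seventh chord in root position is figured 7/5/3, conventionally abbreviated 7.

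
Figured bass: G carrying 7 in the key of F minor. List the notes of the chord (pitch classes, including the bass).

The written figures 7 are shorthand for 7/5/3: the 5/3 are implied.
A third above G in this key is Bb.
A fifth above G in this key is Db.
A seventh above G in this key is F.
Together with the bass G, this spells G half-diminished seventh in root position.

G, Bb, Db, F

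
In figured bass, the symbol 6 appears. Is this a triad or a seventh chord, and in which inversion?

6 is shorthand for 6/3.
Intervals of 6/3 above the bass form a triad; the bass is the third, so this is first inversion.

triad, first inversion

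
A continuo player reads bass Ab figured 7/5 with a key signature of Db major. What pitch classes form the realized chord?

The written figures 7/5 are shorthand for 7/5/3: the 3 is implied.
A third above Ab in this key is C.
A fifth above Ab in this key is Eb.
A seventh above Ab in this key is Gb.
Together with the bass Ab, this spells Ab dominant seventh in root position.

Ab, C, Eb, Gb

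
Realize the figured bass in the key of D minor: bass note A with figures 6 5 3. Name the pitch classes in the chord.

A, C, E, F

A third above A in this key is C.
A fifth above A in this key is E.
A sixth above A in this key is F.
Together with the bass A, this spells F major seventh in first inversion.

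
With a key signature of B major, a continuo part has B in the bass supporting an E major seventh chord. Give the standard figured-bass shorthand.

4/3

B is the fifth of E major seventh, so the chord is in second inversion.
A seventh chord in second inversion is figured 6/4/3, conventionally abbreviated 4/3.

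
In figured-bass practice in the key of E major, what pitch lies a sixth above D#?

B

Counting 5 letter steps above D# lands on B; in E major, that letter is B.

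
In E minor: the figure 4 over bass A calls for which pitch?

Counting 3 letter steps above A lands on D; in E minor, that letter is D.

D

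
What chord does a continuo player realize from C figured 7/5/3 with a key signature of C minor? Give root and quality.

C minor seventh

The figures 7/5/3 indicate a seventh chord in root position.
In root position the bass is the root, so the root is C.
The chord tones are C, Eb, G, Bb, giving C minor seventh.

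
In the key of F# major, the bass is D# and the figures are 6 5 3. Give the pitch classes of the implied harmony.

A third above D# in this key is F#.
A fifth above D# in this key is A#.
A sixth above D# in this key is B.
Together with the bass D#, this spells B major seventh in first inversion.

D#, F#, A#, B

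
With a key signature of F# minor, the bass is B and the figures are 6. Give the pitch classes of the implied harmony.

The written figures 6 are shorthand for 6/3: the 3 is implied.
A third above B in this key is D.
A sixth above B in this key is G#.
Together with the bass B, this spells G# diminished in first inversion.

B, D, G#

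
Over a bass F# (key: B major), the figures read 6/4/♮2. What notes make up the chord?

A second above F# in this key is G#, made natural (G) by the ♮ figure.
A fourth above F# in this key is B.
A sixth above F# in this key is D#.
Together with the bass F#, this spells G augmented major seventh in third inversion.

F#, G, B, D#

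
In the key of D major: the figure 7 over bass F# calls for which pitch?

Counting 6 letter steps above F# lands on E; in D major, that letter is E.

E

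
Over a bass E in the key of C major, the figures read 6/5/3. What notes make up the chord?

A third above E in this key is G.
A fifth above E in this key is B.
A sixth above E in this key is C.
Together with the bass E, this spells C major seventh in first inversion.

E, G, B, C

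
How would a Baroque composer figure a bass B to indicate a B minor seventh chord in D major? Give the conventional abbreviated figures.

7

B is the root of B minor seventh, so the chord is in root position.
A seventh chord in root position is figured 7/5/3, conventionally abbreviated 7.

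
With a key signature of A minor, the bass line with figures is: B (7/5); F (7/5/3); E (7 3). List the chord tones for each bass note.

B (7/5/3): B, D, F, A.
F (7/5/3): F, A, C, E.
E (7/5/3): E, G, B, D.

B, D, F, A | F, A, C, E | E, G, B, D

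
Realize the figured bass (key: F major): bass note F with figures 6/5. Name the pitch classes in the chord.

F, A, C, D

The written figures 6/5 are shorthand for 6/5/3: the 3 is implied.
A third above F in this key is A.
A fifth above F in this key is C.
A sixth above F in this key is D.
Together with the bass F, this spells D minor seventh in first inversion.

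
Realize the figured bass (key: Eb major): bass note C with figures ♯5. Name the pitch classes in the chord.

C, Eb, G#

The written figures ♯5 are shorthand for 5/3: the 3 is implied.
A third above C in this key is Eb.
A fifth above C in this key is G, raised to G# by the sharp.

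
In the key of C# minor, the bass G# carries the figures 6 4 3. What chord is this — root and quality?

C# minor seventh

The figures 6 4 3 indicate a seventh chord in second inversion.
In second inversion the root lies a fourth above the bass: a fourth above G# in C# minor is C#.
The chord tones are G#, B, C#, E, giving C# minor seventh.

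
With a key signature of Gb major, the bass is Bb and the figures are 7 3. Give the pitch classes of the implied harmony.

Bb, Db, F, Ab

The written figures 7 3 are shorthand for 7/5/3: the 5 is implied.
A third above Bb in this key is Db.
A fifth above Bb in this key is F.
A seventh above Bb in this key is Ab.
Together with the bass Bb, this spells Bb minor seventh in root position.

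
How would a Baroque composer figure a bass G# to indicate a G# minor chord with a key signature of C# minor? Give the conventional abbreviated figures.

no figures

G# is the root of G# minor, so the chord is in root position.
A triad in root position is figured 5/3, conventionally abbreviated (no figures — root-position triad).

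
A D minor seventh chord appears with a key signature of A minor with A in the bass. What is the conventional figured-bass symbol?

4/3

A is the fifth of D minor seventh, so the chord is in second inversion.
A seventh chord in second inversion is figured 6/4/3, conventionally abbreviated 4/3.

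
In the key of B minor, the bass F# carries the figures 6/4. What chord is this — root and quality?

The figures 6/4 indicate a triad in second inversion.
In second inversion the root lies a fourth above the bass: a fourth above F# in B minor is B.
The chord tones are F#, B, D, giving B minor.

B minor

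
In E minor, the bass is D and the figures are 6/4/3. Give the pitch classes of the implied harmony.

D, F#, G, B

A third above D in this key is F#.
A fourth above D in this key is G.
A sixth above D in this key is B.
Together with the bass D, this spells G major seventh in second inversion.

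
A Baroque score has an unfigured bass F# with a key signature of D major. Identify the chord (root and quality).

An unfigured bass indicates a triad in root position.
In root position the bass is the root, so the root is F#.
The chord tones are F#, A, C#, giving F# minor.

F# minor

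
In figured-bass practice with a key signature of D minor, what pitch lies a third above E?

Counting 2 letter steps above E lands on G; in D minor, that letter is G.

G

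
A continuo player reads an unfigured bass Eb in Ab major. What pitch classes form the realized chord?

An unfigured bass implies 5/3.
A third above Eb in this key is G.
A fifth above Eb in this key is Bb.
Together with the bass Eb, this spells Eb major in root position.

Eb, G, Bb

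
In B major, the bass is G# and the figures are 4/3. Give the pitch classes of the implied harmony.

G#, B, C#, E

The written figures 4/3 are shorthand for 6/4/3: the 6 is implied.
A third above G# in this key is B.
A fourth above G# in this key is C#.
A sixth above G# in this key is E.
Together with the bass G#, this spells C# minor seventh in second inversion.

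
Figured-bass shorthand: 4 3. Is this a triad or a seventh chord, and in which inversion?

4 3 is shorthand for 6/4/3.
Intervals of 6/4/3 above the bass form a seventh chord; the bass is the fifth, so this is second inversion.

seventh chord, second inversion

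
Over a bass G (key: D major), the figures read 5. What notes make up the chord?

G, B, D

The written figures 5 are shorthand for 5/3: the 3 is implied.
A third above G in this key is B.
A fifth above G in this key is D.
Together with the bass G, this spells G major in root position.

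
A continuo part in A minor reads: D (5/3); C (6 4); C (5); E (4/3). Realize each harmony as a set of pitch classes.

D, F, A | C, F, A | C, E, G | E, G, A, C

D (5/3): D, F, A.
C (6/4): C, F, A.
C (5/3): C, E, G.
E (6/4/3): E, G, A, C.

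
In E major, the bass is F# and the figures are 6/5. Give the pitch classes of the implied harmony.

The written figures 6/5 are shorthand for 6/5/3: the 3 is implied.
A third above F# in this key is A.
A fifth above F# in this key is C#.
A sixth above F# in this key is D#.
Together with the bass F#, this spells D# half-diminished seventh in first inversion.

F#, A, C#, D#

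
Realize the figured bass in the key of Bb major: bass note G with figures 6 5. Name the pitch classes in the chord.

The written figures 6 5 are shorthand for 6/5/3: the 3 is implied.
A third above G in this key is Bb.
A fifth above G in this key is D.
A sixth above G in this key is Eb.
Together with the bass G, this spells Eb major seventh in first inversion.

G, Bb, D, Eb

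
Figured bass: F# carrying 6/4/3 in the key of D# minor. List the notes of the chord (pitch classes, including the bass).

F#, A#, B, D#

A third above F# in this key is A#.
A fourth above F# in this key is B.
A sixth above F# in this key is D#.
Together with the bass F#, this spells B major seventh in second inversion.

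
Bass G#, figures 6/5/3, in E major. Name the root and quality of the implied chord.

E major seventh

The figures 6/5/3 indicate a seventh chord in first inversion.
In first inversion the root lies a sixth above the bass: a sixth above G# in E major is E.
The chord tones are G#, B, D#, E, giving E major seventh.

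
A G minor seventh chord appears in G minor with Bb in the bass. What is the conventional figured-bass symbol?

6/5

Bb is the third of G minor seventh, so the chord is in first inversion.
A seventh chord in first inversion is figured 6/5/3, conventionally abbreviated 6/5.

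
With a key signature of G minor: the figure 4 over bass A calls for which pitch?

D

Counting 3 letter steps above A lands on D; in G minor, that letter is D.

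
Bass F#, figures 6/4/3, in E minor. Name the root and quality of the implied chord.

The figures 6/4/3 indicate a seventh chord in second inversion.
In second inversion the root lies a fourth above the bass: a fourth above F# in E minor is B.
The chord tones are F#, A, B, D, giving B minor seventh.

B minor seventh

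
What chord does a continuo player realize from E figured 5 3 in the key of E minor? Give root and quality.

E minor

The figures 5 3 indicate a triad in root position.
In root position the bass is the root, so the root is E.
The chord tones are E, G, B, giving E minor.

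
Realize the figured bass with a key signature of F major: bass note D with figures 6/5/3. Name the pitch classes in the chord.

A third above D in this key is F.
A fifth above D in this key is A.
A sixth above D in this key is Bb.
Together with the bass D, this spells Bb major seventh in first inversion.

D, F, A, Bb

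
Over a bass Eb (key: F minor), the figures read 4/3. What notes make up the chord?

Eb, G, Ab, C

The written figures 4/3 are shorthand for 6/4/3: the 6 is implied.
A third above Eb in this key is G.
A fourth above Eb in this key is Ab.
A sixth above Eb in this key is C.
Together with the bass Eb, this spells Ab major seventh in second inversion.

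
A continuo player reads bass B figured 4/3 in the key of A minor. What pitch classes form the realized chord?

B, D, E, G

The written figures 4/3 are shorthand for 6/4/3: the 6 is implied.
A third above B in this key is D.
A fourth above B in this key is E.
A sixth above B in this key is G.
Together with the bass B, this spells E minor seventh in second inversion.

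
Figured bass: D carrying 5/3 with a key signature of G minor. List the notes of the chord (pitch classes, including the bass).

D, F, A

A third above D in this key is F.
A fifth above D in this key is A.
Together with the bass D, this spells D minor in root position.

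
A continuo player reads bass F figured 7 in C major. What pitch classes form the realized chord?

F, A, C, E

The written figures 7 are shorthand for 7/5/3: the 5/3 are implied.
A third above F in this key is A.
A fifth above F in this key is C.
A seventh above F in this key is E.
Together with the bass F, this spells F major seventh in root position.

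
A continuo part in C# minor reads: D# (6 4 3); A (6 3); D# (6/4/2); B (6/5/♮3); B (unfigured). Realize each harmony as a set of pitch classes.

D#, F#, G#, B | A, C#, F# | D#, E, G#, B | B, D, F#, G# | B, D#, F#

D# (6/4/3): D#, F#, G#, B.
A (6/3): A, C#, F#.
D# (6/4/2): D#, E, G#, B.
B (6/5/♮3): B, D, F#, G#.
B (5/3): B, D#, F#.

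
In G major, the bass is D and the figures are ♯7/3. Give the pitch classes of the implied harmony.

The written figures ♯7/3 are shorthand for 7/5/3: the 5 is implied.
A third above D in this key is F#.
A fifth above D in this key is A.
A seventh above D in this key is C, raised to C# by the sharp.
Together with the bass D, this spells D major seventh in root position.

D, F#, A, C#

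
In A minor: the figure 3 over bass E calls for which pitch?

Counting 2 letter steps above E lands on G; in A minor, that letter is G.

G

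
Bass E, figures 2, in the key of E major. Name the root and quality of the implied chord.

F# minor seventh

The figures 2 indicate a seventh chord in third inversion.
In third inversion the root lies a second above the bass: a second above E in E major is F#.
The chord tones are E, F#, A, C#, giving F# minor seventh.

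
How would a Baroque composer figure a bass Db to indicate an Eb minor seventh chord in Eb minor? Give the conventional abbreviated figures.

Db is the seventh of Eb minor seventh, so the chord is in third inversion.
A seventh chord in third inversion is figured 6/4/2, conventionally abbreviated 4/2.

4/2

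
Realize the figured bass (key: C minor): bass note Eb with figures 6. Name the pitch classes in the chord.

The written figures 6 are shorthand for 6/3: the 3 is implied.
A third above Eb in this key is G.
A sixth above Eb in this key is C.
Together with the bass Eb, this spells C minor in first inversion.

Eb, G, C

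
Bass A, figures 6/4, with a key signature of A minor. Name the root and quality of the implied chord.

D minor

The figures 6/4 indicate a triad in second inversion.
In second inversion the root lies a fourth above the bass: a fourth above A in A minor is D.
The chord tones are A, D, F, giving D minor.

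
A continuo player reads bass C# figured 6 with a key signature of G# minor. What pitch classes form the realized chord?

The written figures 6 are shorthand for 6/3: the 3 is implied.
A third above C# in this key is E.
A sixth above C# in this key is A#.
Together with the bass C#, this spells A# diminished in first inversion.

C#, E, A#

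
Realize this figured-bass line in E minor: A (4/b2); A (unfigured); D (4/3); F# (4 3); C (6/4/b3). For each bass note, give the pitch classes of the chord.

A (6/4/b2): A, Bb, D, F#.
A (5/3): A, C, E.
D (6/4/3): D, F#, G, B.
F# (6/4/3): F#, A, B, D.
C (6/4/b3): C, Eb, F#, A.

A, Bb, D, F# | A, C, E | D, F#, G, B | F#, A, B, D | C, Eb, F#, A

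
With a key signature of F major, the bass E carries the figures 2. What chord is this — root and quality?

F major seventh

The figures 2 indicate a seventh chord in third inversion.
In third inversion the root lies a second above the bass: a second above E in F major is F.
The chord tones are E, F, A, C, giving F major seventh.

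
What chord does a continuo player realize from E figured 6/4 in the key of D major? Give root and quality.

The figures 6/4 indicate a triad in second inversion.
In second inversion the root lies a fourth above the bass: a fourth above E in D major is A.
The chord tones are E, A, C#, giving A major.

A major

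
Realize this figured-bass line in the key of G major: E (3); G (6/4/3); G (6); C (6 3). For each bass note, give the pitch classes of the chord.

E, G, B | G, B, C, E | G, B, E | C, E, A

E (5/3): E, G, B.
G (6/4/3): G, B, C, E.
G (6/3): G, B, E.
C (6/3): C, E, A.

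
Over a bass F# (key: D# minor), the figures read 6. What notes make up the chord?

The written figures 6 are shorthand for 6/3: the 3 is implied.
A third above F# in this key is A#.
A sixth above F# in this key is D#.
Together with the bass F#, this spells D# minor in first inversion.

F#, A#, D#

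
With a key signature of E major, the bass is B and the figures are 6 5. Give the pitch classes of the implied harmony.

B, D#, F#, G#

The written figures 6 5 are shorthand for 6/5/3: the 3 is implied.
A third above B in this key is D#.
A fifth above B in this key is F#.
A sixth above B in this key is G#.
Together with the bass B, this spells G# minor seventh in first inversion.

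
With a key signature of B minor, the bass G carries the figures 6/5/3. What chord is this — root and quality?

E minor seventh

The figures 6/5/3 indicate a seventh chord in first inversion.
In first inversion the root lies a sixth above the bass: a sixth above G in B minor is E.
The chord tones are G, B, D, E, giving E minor seventh.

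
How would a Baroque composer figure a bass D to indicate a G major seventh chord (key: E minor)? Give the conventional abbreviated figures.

D is the fifth of G major seventh, so the chord is in second inversion.
A seventh chord in second inversion is figured 6/4/3, conventionally abbreviated 4/3.

4/3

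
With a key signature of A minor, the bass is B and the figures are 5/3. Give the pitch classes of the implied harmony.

B, D, F

A third above B in this key is D.
A fifth above B in this key is F.
Together with the bass B, this spells B diminished in root position.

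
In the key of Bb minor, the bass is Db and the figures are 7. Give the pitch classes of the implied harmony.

The written figures 7 are shorthand for 7/5/3: the 5/3 are implied.
A third above Db in this key is F.
A fifth above Db in this key is Ab.
A seventh above Db in this key is C.
Together with the bass Db, this spells Db major seventh in root position.

Db, F, Ab, C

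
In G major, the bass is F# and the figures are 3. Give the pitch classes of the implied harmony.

F#, A, C

The written figures 3 are shorthand for 5/3: the 5 is implied.
A third above F# in this key is A.
A fifth above F# in this key is C.
Together with the bass F#, this spells F# diminished in root position.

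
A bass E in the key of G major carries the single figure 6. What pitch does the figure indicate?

Counting 5 letter steps above E lands on C; in G major, that letter is C.

C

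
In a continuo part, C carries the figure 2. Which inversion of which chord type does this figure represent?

seventh chord, third inversion

2 is shorthand for 6/4/2.
Intervals of 6/4/2 above the bass form a seventh chord; the bass is the seventh, so this is third inversion.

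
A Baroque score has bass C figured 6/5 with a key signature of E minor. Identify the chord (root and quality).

The figures 6/5 indicate a seventh chord in first inversion.
In first inversion the root lies a sixth above the bass: a sixth above C in E minor is A.
The chord tones are C, E, G, A, giving A minor seventh.

A minor seventh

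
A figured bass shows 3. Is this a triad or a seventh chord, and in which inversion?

triad, root position

3 is shorthand for 5/3.
Intervals of 5/3 above the bass form a triad; the bass is the root, so this is root position.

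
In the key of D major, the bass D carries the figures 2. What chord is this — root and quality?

The figures 2 indicate a seventh chord in third inversion.
In third inversion the root lies a second above the bass: a second above D in D major is E.
The chord tones are D, E, G, B, giving E minor seventh.

E minor seventh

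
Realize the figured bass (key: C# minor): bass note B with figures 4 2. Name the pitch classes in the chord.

B, C#, E, G#

The written figures 4 2 are shorthand for 6/4/2: the 6 is implied.
A second above B in this key is C#.
A fourth above B in this key is E.
A sixth above B in this key is G#.
Together with the bass B, this spells C# minor seventh in third inversion.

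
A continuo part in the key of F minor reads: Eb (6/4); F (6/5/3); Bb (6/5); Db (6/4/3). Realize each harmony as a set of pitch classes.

Eb (6/4): Eb, Ab, C.
F (6/5/3): F, Ab, C, Db.
Bb (6/5/3): Bb, Db, F, G.
Db (6/4/3): Db, F, G, Bb.

Eb, Ab, C | F, Ab, C, Db | Bb, Db, F, G | Db, F, G, Bb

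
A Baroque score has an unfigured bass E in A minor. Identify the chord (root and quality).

An unfigured bass indicates a triad in root position.
In root position the bass is the root, so the root is E.
The chord tones are E, G, B, giving E minor.

E minor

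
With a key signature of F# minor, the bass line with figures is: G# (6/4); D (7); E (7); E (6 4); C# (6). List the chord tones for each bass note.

G# (6/4): G#, C#, E.
D (7/5/3): D, F#, A, C#.
E (7/5/3): E, G#, B, D.
E (6/4): E, A, C#.
C# (6/3): C#, E, A.

G#, C#, E | D, F#, A, C# | E, G#, B, D | E, A, C# | C#, E, A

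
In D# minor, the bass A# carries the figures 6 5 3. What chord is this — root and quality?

F# major seventh

The figures 6 5 3 indicate a seventh chord in first inversion.
In first inversion the root lies a sixth above the bass: a sixth above A# in D# minor is F#.
The chord tones are A#, C#, E#, F#, giving F# major seventh.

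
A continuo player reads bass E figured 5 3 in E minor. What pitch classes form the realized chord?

A third above E in this key is G.
A fifth above E in this key is B.
Together with the bass E, this spells E minor in root position.

E, G, B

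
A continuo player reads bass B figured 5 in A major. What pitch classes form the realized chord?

The written figures 5 are shorthand for 5/3: the 3 is implied.
A third above B in this key is D.
A fifth above B in this key is F#.
Together with the bass B, this spells B minor in root position.

B, D, F#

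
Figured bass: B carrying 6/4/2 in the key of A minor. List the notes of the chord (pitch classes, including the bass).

B, C, E, G

A second above B in this key is C.
A fourth above B in this key is E.
A sixth above B in this key is G.
Together with the bass B, this spells C major seventh in third inversion.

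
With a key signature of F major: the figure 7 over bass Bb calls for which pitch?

Counting 6 letter steps above Bb lands on A; in F major, that letter is A.

A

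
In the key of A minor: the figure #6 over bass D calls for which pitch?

Counting 5 letter steps above D lands on B; in A minor, that letter is B.
The #6 figure raises it a semitone, giving B#.

B#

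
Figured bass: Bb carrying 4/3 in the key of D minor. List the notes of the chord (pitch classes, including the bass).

Bb, D, E, G

The written figures 4/3 are shorthand for 6/4/3: the 6 is implied.
A third above Bb in this key is D.
A fourth above Bb in this key is E.
A sixth above Bb in this key is G.
Together with the bass Bb, this spells E half-diminished seventh in second inversion.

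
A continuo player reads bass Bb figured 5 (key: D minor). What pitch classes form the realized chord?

Bb, D, F

The written figures 5 are shorthand for 5/3: the 3 is implied.
A third above Bb in this key is D.
A fifth above Bb in this key is F.
Together with the bass Bb, this spells Bb major in root position.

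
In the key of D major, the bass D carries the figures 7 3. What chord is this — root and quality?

D major seventh

The figures 7 3 indicate a seventh chord in root position.
In root position the bass is the root, so the root is D.
The chord tones are D, F#, A, C#, giving D major seventh.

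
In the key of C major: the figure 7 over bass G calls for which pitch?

Counting 6 letter steps above G lands on F; in C major, that letter is F.

F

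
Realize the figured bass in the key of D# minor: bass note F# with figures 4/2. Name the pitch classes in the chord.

F#, G#, B, D#

The written figures 4/2 are shorthand for 6/4/2: the 6 is implied.
A second above F# in this key is G#.
A fourth above F# in this key is B.
A sixth above F# in this key is D#.
Together with the bass F#, this spells G# minor seventh in third inversion.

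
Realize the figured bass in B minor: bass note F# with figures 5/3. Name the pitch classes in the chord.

A third above F# in this key is A.
A fifth above F# in this key is C#.
Together with the bass F#, this spells F# minor in root position.

F#, A, C#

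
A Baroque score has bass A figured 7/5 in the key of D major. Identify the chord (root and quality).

The figures 7/5 indicate a seventh chord in root position.
In root position the bass is the root, so the root is A.
The chord tones are A, C#, E, G, giving A dominant seventh.

A dominant seventh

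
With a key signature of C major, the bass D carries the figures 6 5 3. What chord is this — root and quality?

The figures 6 5 3 indicate a seventh chord in first inversion.
In first inversion the root lies a sixth above the bass: a sixth above D in C major is B.
The chord tones are D, F, A, B, giving B half-diminished seventh.

B half-diminished seventh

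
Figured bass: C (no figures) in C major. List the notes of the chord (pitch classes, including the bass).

C, E, G

An unfigured bass implies 5/3.
A third above C in this key is E.
A fifth above C in this key is G.
Together with the bass C, this spells C major in root position.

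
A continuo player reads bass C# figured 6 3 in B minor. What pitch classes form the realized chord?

C#, E, A

A third above C# in this key is E.
A sixth above C# in this key is A.
Together with the bass C#, this spells A major in first inversion.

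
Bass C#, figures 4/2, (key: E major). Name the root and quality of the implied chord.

The figures 4/2 indicate a seventh chord in third inversion.
In third inversion the root lies a second above the bass: a second above C# in E major is D#.
The chord tones are C#, D#, F#, A, giving D# half-diminished seventh.

D# half-diminished seventh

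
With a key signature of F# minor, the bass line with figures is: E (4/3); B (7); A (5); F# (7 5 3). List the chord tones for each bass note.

E (6/4/3): E, G#, A, C#.
B (7/5/3): B, D, F#, A.
A (5/3): A, C#, E.
F# (7/5/3): F#, A, C#, E.

E, G#, A, C# | B, D, F#, A | A, C#, E | F#, A, C#, E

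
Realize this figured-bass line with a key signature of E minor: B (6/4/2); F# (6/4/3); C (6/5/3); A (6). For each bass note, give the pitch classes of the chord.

B, C, E, G | F#, A, B, D | C, E, G, A | A, C, F#

B (6/4/2): B, C, E, G.
F# (6/4/3): F#, A, B, D.
C (6/5/3): C, E, G, A.
A (6/3): A, C, F#.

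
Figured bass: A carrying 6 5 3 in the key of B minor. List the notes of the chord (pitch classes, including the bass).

A third above A in this key is C#.
A fifth above A in this key is E.
A sixth above A in this key is F#.
Together with the bass A, this spells F# minor seventh in first inversion.

A, C#, E, F#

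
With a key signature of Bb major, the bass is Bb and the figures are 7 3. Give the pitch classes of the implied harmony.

The written figures 7 3 are shorthand for 7/5/3: the 5 is implied.
A third above Bb in this key is D.
A fifth above Bb in this key is F.
A seventh above Bb in this key is A.
Together with the bass Bb, this spells Bb major seventh in root position.

Bb, D, F, A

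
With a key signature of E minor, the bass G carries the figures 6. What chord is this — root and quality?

The figures 6 indicate a triad in first inversion.
In first inversion the root lies a sixth above the bass: a sixth above G in E minor is E.
The chord tones are G, B, E, giving E minor.

E minor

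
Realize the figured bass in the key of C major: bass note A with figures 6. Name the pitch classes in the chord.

A, C, F

The written figures 6 are shorthand for 6/3: the 3 is implied.
A third above A in this key is C.
A sixth above A in this key is F.
Together with the bass A, this spells F major in first inversion.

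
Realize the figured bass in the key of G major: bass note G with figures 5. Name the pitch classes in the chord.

G, B, D

The written figures 5 are shorthand for 5/3: the 3 is implied.
A third above G in this key is B.
A fifth above G in this key is D.
Together with the bass G, this spells G major in root position.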